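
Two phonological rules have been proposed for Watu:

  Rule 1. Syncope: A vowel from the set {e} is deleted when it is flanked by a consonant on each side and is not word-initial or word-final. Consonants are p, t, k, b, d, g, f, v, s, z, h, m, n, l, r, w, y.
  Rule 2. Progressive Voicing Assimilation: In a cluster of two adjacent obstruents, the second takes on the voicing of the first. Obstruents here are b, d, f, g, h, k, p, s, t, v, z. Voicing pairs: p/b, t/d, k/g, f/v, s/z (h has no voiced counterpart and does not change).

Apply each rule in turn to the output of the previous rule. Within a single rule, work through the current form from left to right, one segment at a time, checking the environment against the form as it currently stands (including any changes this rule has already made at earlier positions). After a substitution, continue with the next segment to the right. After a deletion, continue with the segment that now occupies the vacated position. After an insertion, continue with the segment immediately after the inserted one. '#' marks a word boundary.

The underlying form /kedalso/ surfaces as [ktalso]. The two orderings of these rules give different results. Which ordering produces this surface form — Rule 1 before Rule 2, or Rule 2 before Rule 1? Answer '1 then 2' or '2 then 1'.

Order 1 then 2:
  1 Syncope: [kedalso] → [kdalso]
  2 Progressive Voicing Assimilation: [kdalso] → [ktalso]
  result: [ktalso]
Order 2 then 1:
  2 Progressive Voicing Assimilation: no change — [kedalso]
  1 Syncope: [kedalso] → [kdalso]
  result: [kdalso]

1 then 2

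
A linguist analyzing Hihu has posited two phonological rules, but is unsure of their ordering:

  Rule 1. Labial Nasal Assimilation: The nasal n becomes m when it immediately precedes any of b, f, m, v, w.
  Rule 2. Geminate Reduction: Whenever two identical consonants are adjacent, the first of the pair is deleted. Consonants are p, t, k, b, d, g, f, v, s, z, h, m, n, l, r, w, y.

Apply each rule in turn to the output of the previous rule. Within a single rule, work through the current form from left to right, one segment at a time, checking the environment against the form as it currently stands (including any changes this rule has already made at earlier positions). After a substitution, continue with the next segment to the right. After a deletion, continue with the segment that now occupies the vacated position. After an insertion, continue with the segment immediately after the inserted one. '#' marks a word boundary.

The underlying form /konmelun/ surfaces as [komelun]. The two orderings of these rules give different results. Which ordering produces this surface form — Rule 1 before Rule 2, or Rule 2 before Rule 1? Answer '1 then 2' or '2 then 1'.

1 then 2

Order 1 then 2:
  1 Labial Nasal Assimilation: [konmelun] → [kommelun]
  2 Geminate Reduction: [kommelun] → [komelun]
  result: [komelun]
Order 2 then 1:
  2 Geminate Reduction: no change — [konmelun]
  1 Labial Nasal Assimilation: [konmelun] → [kommelun]
  result: [kommelun]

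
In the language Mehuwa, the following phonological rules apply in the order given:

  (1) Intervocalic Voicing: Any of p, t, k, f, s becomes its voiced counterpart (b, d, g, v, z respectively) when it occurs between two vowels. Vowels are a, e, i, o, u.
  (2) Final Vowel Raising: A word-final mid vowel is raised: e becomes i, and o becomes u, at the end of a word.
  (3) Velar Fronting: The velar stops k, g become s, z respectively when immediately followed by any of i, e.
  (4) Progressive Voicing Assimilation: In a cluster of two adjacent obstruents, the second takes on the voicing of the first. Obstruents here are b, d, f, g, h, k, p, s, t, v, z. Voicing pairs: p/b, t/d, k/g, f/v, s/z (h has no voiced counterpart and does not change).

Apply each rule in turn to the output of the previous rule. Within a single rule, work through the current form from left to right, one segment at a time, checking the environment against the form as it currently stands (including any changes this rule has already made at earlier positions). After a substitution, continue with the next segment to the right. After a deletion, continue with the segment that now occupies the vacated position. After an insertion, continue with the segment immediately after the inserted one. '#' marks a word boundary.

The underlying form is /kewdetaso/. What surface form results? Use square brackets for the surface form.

(1) Intervocalic Voicing: [kewdetaso] → [kewdedazo]
(2) Final Vowel Raising: [kewdedazo] → [kewdedazu]
(3) Velar Fronting: [kewdedazu] → [sewdedazu]
(4) Progressive Voicing Assimilation: no change — [sewdedazu]

[sewdedazu]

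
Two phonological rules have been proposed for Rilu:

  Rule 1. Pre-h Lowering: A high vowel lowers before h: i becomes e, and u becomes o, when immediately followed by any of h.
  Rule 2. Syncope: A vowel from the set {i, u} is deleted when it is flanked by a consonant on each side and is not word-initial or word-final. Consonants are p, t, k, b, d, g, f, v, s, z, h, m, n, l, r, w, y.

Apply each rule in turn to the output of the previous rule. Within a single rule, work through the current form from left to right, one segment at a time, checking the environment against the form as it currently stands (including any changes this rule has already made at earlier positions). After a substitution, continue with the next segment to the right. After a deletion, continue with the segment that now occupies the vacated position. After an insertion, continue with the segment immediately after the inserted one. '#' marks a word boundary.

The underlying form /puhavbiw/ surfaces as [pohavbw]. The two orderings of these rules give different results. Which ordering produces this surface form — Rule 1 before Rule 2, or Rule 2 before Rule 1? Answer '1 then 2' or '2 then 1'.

Order 1 then 2:
  1 Pre-h Lowering: [puhavbiw] → [pohavbiw]
  2 Syncope: [pohavbiw] → [pohavbw]
  result: [pohavbw]
Order 2 then 1:
  2 Syncope: [puhavbiw] → [phavbw]
  1 Pre-h Lowering: no change — [phavbw]
  result: [phavbw]

1 then 2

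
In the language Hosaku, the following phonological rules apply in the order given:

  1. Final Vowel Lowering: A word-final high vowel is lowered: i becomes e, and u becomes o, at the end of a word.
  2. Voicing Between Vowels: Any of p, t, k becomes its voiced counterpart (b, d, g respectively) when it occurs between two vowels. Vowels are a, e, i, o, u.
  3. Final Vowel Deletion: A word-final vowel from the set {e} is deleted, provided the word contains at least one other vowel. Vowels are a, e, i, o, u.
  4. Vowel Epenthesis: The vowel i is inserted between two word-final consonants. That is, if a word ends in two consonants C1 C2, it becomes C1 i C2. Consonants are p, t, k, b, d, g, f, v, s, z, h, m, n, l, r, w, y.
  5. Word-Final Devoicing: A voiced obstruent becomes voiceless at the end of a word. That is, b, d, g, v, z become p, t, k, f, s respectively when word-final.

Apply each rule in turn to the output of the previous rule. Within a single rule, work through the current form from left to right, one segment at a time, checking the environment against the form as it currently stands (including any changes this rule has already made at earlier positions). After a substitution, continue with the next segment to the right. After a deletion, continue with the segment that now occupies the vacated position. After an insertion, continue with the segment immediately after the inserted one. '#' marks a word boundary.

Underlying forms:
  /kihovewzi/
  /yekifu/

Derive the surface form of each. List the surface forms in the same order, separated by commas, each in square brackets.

/kihovewzi/:
  1 Final Vowel Lowering: [kihovewzi] → [kihovewze]
  2 Voicing Between Vowels: no change — [kihovewze]
  3 Final Vowel Deletion: [kihovewze] → [kihovewz]
  4 Vowel Epenthesis: [kihovewz] → [kihovewiz]
  5 Word-Final Devoicing: [kihovewiz] → [kihovewis]
/yekifu/:
  1 Final Vowel Lowering: [yekifu] → [yekifo]
  2 Voicing Between Vowels: [yekifo] → [yegifo]
  3 Final Vowel Deletion: no change — [yegifo]
  4 Vowel Epenthesis: no change — [yegifo]
  5 Word-Final Devoicing: no change — [yegifo]

[kihovewis], [yegifo]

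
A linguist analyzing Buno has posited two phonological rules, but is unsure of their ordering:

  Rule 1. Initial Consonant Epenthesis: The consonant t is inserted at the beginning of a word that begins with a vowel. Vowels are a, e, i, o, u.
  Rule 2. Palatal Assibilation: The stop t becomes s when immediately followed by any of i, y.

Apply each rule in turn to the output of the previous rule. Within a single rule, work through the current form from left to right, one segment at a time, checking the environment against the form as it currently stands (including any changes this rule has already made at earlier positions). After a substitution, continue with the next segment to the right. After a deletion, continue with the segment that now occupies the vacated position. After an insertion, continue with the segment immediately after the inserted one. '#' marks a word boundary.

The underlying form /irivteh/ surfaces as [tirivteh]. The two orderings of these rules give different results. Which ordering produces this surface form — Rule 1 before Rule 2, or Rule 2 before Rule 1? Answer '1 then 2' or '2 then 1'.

2 then 1

Order 1 then 2:
  1 Initial Consonant Epenthesis: [irivteh] → [tirivteh]
  2 Palatal Assibilation: [tirivteh] → [sirivteh]
  result: [sirivteh]
Order 2 then 1:
  2 Palatal Assibilation: no change — [irivteh]
  1 Initial Consonant Epenthesis: [irivteh] → [tirivteh]
  result: [tirivteh]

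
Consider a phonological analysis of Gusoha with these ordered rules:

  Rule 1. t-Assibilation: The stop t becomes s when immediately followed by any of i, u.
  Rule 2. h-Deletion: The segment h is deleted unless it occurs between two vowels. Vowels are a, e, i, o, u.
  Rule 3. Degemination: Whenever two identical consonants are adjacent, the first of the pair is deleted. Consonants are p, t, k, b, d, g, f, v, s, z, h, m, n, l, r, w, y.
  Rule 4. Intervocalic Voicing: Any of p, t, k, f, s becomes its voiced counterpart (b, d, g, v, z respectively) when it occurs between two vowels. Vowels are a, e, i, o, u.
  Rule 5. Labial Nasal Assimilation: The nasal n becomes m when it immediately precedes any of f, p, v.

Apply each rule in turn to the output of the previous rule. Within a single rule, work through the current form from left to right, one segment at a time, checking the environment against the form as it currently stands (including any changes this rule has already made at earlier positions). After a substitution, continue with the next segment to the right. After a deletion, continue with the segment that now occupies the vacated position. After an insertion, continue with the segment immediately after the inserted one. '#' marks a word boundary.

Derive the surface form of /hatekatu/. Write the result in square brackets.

[adegazu]

Rule 1 t-Assibilation: [hatekatu] → [hatekasu]
Rule 2 h-Deletion: [hatekasu] → [atekasu]
Rule 3 Degemination: no change — [atekasu]
Rule 4 Intervocalic Voicing: [atekasu] → [adegazu]
Rule 5 Labial Nasal Assimilation: no change — [adegazu]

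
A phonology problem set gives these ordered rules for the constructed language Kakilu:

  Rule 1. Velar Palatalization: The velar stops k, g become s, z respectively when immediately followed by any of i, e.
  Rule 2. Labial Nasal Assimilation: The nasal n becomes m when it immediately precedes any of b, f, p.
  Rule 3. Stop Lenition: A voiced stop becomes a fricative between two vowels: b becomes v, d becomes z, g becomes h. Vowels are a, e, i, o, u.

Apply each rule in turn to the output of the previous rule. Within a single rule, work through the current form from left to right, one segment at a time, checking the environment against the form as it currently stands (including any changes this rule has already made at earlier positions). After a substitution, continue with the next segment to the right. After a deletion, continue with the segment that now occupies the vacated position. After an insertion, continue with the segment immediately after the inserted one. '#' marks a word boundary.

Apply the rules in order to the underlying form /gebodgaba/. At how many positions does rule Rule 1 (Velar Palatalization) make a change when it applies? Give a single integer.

1

Rule 1 Velar Palatalization: [gebodgaba] → [zebodgaba]
Rule 2 Labial Nasal Assimilation: no change — [zebodgaba]
Rule 3 Stop Lenition: [zebodgaba] → [zevodgava]
Rule Rule 1 changed 1 position(s).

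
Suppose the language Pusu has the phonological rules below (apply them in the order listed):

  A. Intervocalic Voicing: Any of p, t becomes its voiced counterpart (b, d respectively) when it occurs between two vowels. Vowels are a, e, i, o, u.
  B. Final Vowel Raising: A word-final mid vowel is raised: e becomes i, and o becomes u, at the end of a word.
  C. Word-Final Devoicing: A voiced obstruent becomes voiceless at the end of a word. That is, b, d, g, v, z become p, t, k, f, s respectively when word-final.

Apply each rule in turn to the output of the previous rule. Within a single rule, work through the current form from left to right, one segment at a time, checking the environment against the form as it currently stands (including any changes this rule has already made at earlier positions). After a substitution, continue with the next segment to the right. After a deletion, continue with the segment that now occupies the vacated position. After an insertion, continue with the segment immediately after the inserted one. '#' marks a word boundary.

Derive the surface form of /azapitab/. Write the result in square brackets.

[azabidap]

A Intervocalic Voicing: [azapitab] → [azabidab]
B Final Vowel Raising: no change — [azabidab]
C Word-Final Devoicing: [azabidab] → [azabidap]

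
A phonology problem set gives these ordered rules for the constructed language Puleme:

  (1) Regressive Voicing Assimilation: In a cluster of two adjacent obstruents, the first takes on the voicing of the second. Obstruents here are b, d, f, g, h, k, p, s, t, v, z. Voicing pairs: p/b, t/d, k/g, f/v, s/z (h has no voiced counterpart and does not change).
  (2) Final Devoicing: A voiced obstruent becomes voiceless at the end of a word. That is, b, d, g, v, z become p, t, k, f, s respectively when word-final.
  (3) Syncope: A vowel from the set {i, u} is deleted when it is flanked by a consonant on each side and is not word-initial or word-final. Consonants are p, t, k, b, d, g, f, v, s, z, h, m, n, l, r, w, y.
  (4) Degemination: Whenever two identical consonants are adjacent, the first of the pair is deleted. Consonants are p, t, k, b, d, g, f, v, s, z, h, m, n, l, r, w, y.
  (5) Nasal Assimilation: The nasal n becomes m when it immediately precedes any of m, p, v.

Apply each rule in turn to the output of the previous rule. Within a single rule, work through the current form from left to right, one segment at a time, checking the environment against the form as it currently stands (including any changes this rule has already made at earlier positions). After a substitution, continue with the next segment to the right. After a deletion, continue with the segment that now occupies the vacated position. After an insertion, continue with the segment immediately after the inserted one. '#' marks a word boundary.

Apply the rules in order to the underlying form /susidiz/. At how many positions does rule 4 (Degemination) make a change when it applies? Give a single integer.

1

(1) Regressive Voicing Assimilation: no change — [susidiz]
(2) Final Devoicing: [susidiz] → [susidis]
(3) Syncope: [susidis] → [ssds]
(4) Degemination: [ssds] → [sds]
(5) Nasal Assimilation: no change — [sds]
Rule 4 changed 1 position(s).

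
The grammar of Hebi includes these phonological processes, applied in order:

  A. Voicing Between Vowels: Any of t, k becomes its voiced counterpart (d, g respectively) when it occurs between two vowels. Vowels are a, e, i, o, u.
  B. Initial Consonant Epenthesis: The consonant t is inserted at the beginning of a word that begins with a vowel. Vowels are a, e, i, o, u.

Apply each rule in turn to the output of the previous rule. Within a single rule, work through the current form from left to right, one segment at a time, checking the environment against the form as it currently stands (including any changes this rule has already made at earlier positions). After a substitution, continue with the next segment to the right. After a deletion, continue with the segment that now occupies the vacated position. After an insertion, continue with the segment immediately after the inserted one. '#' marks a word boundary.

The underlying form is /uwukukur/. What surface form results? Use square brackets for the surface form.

[tuwugugur]

A Voicing Between Vowels: [uwukukur] → [uwugugur]
B Initial Consonant Epenthesis: [uwugugur] → [tuwugugur]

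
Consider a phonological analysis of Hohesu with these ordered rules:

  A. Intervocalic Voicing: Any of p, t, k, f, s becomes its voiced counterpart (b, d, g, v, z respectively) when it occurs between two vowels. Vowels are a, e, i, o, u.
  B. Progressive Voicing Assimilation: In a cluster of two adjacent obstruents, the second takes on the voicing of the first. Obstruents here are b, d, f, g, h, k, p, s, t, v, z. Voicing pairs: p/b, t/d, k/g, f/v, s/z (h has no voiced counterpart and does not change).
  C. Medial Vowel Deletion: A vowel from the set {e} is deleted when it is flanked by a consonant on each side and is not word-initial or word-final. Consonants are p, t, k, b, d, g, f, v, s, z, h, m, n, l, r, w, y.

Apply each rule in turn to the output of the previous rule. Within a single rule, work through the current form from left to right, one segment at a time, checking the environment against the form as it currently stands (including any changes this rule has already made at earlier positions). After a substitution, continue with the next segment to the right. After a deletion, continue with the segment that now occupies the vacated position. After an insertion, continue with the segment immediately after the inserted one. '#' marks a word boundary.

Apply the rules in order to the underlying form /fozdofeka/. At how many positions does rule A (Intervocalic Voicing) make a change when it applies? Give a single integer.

A Intervocalic Voicing: [fozdofeka] → [fozdovega]
B Progressive Voicing Assimilation: no change — [fozdovega]
C Medial Vowel Deletion: [fozdovega] → [fozdovga]
Rule A changed 2 position(s).

2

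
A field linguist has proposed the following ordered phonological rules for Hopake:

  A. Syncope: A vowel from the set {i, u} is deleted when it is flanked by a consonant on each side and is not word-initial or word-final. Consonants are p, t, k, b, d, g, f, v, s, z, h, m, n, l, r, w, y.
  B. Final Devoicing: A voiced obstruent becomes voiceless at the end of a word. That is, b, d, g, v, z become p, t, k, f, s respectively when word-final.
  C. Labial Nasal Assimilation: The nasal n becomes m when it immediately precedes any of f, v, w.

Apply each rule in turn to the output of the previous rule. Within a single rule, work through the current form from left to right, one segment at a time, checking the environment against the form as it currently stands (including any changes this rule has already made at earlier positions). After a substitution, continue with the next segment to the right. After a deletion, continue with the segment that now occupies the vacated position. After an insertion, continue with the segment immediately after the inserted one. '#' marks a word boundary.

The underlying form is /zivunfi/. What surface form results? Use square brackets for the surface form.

[zvmfi]

A Syncope: [zivunfi] → [zvnfi]
B Final Devoicing: no change — [zvnfi]
C Labial Nasal Assimilation: [zvnfi] → [zvmfi]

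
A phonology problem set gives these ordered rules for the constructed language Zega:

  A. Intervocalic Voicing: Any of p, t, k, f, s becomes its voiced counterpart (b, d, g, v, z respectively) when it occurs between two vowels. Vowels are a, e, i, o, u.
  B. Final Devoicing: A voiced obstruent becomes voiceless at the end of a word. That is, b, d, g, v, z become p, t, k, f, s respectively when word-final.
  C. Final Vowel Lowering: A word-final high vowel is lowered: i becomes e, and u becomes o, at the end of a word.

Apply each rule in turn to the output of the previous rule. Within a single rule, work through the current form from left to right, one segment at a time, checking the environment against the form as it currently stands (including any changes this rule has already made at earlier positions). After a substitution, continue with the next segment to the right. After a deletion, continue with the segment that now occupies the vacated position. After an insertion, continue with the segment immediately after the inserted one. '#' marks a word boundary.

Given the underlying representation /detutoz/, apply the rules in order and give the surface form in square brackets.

A Intervocalic Voicing: [detutoz] → [dedudoz]
B Final Devoicing: [dedudoz] → [dedudos]
C Final Vowel Lowering: no change — [dedudos]

[dedudos]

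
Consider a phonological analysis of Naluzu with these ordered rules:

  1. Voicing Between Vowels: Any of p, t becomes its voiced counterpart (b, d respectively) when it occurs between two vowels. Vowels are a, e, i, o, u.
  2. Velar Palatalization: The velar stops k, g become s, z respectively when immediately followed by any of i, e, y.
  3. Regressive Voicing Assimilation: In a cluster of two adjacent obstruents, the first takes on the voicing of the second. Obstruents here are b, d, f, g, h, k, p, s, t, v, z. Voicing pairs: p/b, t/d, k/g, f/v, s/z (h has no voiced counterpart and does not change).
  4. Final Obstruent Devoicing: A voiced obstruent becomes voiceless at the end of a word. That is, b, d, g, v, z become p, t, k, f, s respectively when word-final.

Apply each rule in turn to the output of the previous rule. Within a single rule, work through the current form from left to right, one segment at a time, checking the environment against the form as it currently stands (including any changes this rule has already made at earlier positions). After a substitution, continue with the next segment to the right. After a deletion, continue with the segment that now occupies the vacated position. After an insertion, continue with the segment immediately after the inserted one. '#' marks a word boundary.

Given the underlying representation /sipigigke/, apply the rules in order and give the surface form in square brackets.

1 Voicing Between Vowels: [sipigigke] → [sibigigke]
2 Velar Palatalization: [sibigigke] → [sibizigse]
3 Regressive Voicing Assimilation: [sibizigse] → [sibizikse]
4 Final Obstruent Devoicing: no change — [sibizikse]

[sibizikse]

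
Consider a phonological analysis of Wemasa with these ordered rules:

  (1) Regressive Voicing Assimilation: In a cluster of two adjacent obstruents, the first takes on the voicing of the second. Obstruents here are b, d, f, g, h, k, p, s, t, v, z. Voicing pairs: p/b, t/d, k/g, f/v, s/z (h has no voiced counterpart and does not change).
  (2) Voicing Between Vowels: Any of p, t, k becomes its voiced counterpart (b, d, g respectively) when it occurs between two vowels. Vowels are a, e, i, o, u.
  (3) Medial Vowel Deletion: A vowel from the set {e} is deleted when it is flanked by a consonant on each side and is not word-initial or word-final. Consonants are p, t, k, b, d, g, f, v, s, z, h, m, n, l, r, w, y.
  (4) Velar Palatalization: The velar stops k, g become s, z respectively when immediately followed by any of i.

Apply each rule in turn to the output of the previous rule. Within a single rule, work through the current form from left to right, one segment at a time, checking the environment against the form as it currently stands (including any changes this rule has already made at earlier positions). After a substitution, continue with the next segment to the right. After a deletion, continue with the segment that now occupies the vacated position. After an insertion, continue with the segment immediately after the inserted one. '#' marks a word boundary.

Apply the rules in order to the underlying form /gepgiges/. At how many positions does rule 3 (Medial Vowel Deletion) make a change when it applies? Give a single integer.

2

(1) Regressive Voicing Assimilation: [gepgiges] → [gebgiges]
(2) Voicing Between Vowels: no change — [gebgiges]
(3) Medial Vowel Deletion: [gebgiges] → [gbgigs]
(4) Velar Palatalization: [gbgigs] → [gbzigs]
Rule 3 changed 2 position(s).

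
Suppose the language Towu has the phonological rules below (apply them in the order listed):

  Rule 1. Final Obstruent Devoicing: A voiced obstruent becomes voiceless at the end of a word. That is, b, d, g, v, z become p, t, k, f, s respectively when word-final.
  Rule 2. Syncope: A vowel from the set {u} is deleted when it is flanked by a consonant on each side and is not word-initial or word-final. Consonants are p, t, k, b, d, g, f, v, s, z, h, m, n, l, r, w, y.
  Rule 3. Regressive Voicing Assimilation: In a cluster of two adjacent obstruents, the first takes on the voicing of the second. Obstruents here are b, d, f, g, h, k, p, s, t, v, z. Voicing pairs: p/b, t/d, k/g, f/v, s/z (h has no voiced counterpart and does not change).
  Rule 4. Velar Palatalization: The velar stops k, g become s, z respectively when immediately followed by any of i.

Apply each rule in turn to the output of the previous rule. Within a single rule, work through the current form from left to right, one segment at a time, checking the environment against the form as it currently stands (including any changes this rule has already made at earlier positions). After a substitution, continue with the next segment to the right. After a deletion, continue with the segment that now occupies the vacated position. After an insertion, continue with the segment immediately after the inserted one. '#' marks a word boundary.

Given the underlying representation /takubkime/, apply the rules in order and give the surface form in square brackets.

Rule 1 Final Obstruent Devoicing: no change — [takubkime]
Rule 2 Syncope: [takubkime] → [takbkime]
Rule 3 Regressive Voicing Assimilation: [takbkime] → [tagpkime]
Rule 4 Velar Palatalization: [tagpkime] → [tagpsime]

[tagpsime]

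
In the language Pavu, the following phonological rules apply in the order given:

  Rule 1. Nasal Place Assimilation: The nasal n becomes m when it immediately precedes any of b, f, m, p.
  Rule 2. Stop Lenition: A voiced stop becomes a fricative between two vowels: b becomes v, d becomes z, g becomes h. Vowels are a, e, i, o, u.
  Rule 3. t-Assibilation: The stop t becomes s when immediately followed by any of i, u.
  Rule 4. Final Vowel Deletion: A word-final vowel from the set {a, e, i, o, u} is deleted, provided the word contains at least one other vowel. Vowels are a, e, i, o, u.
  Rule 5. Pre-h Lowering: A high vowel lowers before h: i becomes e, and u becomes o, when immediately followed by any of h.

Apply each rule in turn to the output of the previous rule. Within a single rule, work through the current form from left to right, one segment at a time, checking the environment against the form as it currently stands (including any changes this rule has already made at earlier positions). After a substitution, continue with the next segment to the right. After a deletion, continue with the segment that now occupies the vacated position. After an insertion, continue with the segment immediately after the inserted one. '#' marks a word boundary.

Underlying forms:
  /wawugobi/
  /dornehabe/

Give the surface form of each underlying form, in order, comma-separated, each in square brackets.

/wawugobi/:
  Rule 1 Nasal Place Assimilation: no change — [wawugobi]
  Rule 2 Stop Lenition: [wawugobi] → [wawuhovi]
  Rule 3 t-Assibilation: no change — [wawuhovi]
  Rule 4 Final Vowel Deletion: [wawuhovi] → [wawuhov]
  Rule 5 Pre-h Lowering: [wawuhov] → [wawohov]
/dornehabe/:
  Rule 1 Nasal Place Assimilation: no change — [dornehabe]
  Rule 2 Stop Lenition: [dornehabe] → [dornehave]
  Rule 3 t-Assibilation: no change — [dornehave]
  Rule 4 Final Vowel Deletion: [dornehave] → [dornehav]
  Rule 5 Pre-h Lowering: no change — [dornehav]

[wawohov], [dornehav]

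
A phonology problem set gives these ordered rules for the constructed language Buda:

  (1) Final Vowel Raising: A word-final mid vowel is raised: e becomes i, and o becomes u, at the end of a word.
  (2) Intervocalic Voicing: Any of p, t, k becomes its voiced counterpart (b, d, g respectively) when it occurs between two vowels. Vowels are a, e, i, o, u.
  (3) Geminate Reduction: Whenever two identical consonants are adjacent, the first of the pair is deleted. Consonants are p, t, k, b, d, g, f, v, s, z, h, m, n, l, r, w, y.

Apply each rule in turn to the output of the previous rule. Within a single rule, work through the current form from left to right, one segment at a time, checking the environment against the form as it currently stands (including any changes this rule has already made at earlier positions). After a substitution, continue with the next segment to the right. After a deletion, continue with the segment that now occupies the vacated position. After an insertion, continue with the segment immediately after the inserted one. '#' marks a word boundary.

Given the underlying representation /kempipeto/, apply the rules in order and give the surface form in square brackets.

[kempibedu]

(1) Final Vowel Raising: [kempipeto] → [kempipetu]
(2) Intervocalic Voicing: [kempipetu] → [kempibedu]
(3) Geminate Reduction: no change — [kempibedu]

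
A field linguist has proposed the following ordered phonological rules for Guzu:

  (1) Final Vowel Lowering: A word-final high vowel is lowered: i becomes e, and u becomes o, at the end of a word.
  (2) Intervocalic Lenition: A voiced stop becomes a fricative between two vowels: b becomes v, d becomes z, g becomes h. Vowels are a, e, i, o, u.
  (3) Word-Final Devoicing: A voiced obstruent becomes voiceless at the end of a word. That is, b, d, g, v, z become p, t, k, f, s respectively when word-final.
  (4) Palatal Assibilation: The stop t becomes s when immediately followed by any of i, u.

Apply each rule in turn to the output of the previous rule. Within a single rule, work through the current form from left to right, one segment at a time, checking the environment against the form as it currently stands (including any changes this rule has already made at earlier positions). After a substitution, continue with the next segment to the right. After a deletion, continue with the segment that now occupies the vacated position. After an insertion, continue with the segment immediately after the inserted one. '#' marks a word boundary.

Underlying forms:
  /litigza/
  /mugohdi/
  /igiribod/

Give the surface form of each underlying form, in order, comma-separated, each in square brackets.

[lisigza], [muhohde], [ihirivot]

/litigza/:
  (1) Final Vowel Lowering: no change — [litigza]
  (2) Intervocalic Lenition: no change — [litigza]
  (3) Word-Final Devoicing: no change — [litigza]
  (4) Palatal Assibilation: [litigza] → [lisigza]
/mugohdi/:
  (1) Final Vowel Lowering: [mugohdi] → [mugohde]
  (2) Intervocalic Lenition: [mugohde] → [muhohde]
  (3) Word-Final Devoicing: no change — [muhohde]
  (4) Palatal Assibilation: no change — [muhohde]
/igiribod/:
  (1) Final Vowel Lowering: no change — [igiribod]
  (2) Intervocalic Lenition: [igiribod] → [ihirivod]
  (3) Word-Final Devoicing: [ihirivod] → [ihirivot]
  (4) Palatal Assibilation: no change — [ihirivot]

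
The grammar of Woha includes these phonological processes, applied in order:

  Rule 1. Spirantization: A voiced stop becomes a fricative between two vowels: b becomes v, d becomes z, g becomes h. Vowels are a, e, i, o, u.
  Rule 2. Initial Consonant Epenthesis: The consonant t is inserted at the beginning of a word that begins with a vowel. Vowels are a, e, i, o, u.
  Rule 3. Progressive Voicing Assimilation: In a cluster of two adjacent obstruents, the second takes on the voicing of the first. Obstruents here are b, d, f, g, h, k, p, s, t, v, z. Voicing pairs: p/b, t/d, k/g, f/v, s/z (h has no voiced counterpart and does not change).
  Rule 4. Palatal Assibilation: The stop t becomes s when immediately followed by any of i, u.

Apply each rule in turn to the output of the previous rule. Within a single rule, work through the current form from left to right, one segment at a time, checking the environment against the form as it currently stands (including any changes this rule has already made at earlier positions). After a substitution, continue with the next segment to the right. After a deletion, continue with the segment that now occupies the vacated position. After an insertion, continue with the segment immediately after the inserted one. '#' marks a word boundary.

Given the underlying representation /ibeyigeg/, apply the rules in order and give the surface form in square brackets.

[siveyiheg]

Rule 1 Spirantization: [ibeyigeg] → [iveyiheg]
Rule 2 Initial Consonant Epenthesis: [iveyiheg] → [tiveyiheg]
Rule 3 Progressive Voicing Assimilation: no change — [tiveyiheg]
Rule 4 Palatal Assibilation: [tiveyiheg] → [siveyiheg]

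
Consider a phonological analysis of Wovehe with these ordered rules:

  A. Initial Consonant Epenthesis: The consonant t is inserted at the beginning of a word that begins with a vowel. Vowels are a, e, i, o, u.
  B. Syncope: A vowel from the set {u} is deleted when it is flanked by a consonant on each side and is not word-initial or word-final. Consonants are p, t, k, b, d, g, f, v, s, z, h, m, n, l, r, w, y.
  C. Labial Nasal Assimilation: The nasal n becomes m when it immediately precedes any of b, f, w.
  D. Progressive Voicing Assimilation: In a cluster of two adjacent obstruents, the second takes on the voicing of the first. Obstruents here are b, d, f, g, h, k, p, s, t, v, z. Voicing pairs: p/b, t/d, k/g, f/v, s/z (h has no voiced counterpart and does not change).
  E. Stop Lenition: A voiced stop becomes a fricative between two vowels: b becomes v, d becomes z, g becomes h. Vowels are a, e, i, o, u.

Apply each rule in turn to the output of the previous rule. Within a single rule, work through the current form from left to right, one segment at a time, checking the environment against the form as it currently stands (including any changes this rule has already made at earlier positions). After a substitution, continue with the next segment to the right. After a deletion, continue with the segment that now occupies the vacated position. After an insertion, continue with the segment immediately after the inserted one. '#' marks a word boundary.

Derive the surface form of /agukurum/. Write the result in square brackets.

[taggrm]

A Initial Consonant Epenthesis: [agukurum] → [tagukurum]
B Syncope: [tagukurum] → [tagkrm]
C Labial Nasal Assimilation: no change — [tagkrm]
D Progressive Voicing Assimilation: [tagkrm] → [taggrm]
E Stop Lenition: no change — [taggrm]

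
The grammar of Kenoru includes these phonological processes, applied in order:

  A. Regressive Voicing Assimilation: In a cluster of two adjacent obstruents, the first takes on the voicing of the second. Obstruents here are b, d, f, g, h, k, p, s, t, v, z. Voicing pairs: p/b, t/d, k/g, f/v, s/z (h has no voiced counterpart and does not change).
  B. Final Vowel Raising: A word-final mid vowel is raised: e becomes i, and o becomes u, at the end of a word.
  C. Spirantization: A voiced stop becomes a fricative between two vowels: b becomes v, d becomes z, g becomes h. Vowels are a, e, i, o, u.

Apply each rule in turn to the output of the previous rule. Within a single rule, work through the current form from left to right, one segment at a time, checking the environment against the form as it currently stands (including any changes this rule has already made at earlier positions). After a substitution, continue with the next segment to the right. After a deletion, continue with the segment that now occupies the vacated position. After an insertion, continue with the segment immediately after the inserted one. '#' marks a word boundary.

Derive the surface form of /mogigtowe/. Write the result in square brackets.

A Regressive Voicing Assimilation: [mogigtowe] → [mogiktowe]
B Final Vowel Raising: [mogiktowe] → [mogiktowi]
C Spirantization: [mogiktowi] → [mohiktowi]

[mohiktowi]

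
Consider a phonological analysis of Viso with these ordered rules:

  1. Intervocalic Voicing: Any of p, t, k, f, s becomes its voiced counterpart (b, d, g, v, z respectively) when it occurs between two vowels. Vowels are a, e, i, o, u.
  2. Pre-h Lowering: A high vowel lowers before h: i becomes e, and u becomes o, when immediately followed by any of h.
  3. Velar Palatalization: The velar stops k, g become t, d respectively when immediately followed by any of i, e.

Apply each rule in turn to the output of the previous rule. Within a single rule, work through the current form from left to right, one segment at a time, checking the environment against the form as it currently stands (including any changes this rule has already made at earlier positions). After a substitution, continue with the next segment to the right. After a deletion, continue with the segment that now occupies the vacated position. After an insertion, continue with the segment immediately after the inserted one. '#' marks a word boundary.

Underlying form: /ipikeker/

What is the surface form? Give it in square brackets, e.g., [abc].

[ibideder]

1 Intervocalic Voicing: [ipikeker] → [ibigeger]
2 Pre-h Lowering: no change — [ibigeger]
3 Velar Palatalization: [ibigeger] → [ibideder]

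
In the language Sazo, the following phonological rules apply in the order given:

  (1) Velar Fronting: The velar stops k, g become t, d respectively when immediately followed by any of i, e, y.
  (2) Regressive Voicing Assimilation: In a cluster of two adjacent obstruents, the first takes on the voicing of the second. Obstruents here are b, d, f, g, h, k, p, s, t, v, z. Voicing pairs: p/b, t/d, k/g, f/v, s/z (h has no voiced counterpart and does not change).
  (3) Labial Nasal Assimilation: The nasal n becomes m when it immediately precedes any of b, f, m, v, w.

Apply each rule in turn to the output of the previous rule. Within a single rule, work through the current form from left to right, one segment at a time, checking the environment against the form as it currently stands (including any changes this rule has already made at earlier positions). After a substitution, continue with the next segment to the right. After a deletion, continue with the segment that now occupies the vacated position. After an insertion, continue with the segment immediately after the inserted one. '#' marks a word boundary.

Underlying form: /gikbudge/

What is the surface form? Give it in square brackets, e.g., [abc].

[digbudde]

(1) Velar Fronting: [gikbudge] → [dikbudde]
(2) Regressive Voicing Assimilation: [dikbudde] → [digbudde]
(3) Labial Nasal Assimilation: no change — [digbudde]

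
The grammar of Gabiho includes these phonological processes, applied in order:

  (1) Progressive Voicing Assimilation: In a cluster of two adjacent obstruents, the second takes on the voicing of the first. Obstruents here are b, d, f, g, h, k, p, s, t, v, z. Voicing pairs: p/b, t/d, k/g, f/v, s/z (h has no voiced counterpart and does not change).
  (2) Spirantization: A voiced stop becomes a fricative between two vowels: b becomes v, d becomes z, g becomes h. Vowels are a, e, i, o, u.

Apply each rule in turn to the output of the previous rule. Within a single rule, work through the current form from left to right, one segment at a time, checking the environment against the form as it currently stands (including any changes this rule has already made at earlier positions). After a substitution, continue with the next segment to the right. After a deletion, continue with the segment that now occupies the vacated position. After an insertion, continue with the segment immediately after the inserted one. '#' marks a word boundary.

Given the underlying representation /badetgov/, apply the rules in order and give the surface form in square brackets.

(1) Progressive Voicing Assimilation: [badetgov] → [badetkov]
(2) Spirantization: [badetkov] → [bazetkov]

[bazetkov]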